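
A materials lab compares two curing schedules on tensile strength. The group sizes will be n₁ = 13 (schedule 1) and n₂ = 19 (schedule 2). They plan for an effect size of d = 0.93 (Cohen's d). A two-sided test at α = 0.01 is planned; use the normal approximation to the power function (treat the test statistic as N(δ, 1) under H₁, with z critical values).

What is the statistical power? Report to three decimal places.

Noncentrality parameter: δ = d / √(1/n₁ + 1/n₂) = 0.93 / √(1/13 + 1/19) = 2.5838
Critical value for a two-sided test at α = 0.01: z_{α/2} = 2.576.
Power = Φ(δ − 2.576) + Φ(−δ − 2.576) = Φ(0.008) + Φ(-5.160) = 0.5032 + 0.0000 = 0.5032.

Power ≈ 0.503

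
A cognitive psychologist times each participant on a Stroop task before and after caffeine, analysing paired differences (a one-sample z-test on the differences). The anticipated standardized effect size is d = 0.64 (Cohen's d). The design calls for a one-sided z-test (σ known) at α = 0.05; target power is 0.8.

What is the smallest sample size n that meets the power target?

Set Φ(δ − 1.645) = 0.8; then δ − 1.645 = Φ⁻¹(0.8) = 0.842, giving δ = 2.486.
δ = d·√n ⇒ n = (δ/d)² = (2.486 / 0.64)² = 15.09.
Round up to the next whole unit.

n = 16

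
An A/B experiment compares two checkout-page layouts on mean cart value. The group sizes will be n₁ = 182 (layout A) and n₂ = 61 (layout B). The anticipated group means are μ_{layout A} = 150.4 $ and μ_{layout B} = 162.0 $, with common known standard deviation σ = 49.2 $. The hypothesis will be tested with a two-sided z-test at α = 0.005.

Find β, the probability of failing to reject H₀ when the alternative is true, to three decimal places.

Standardized effect: d = |μ_{layout A} − μ_{layout B}| / σ = |150.4 − 162.0| / 49.2 = 0.2358
Noncentrality parameter: δ = d / √(1/n₁ + 1/n₂) = 0.2358 / √(1/182 + 1/61) = 1.5936
Critical value for a two-sided test at α = 0.005: z_{α/2} = 2.807.
Power = Φ(δ − 2.807) + Φ(−δ − 2.807) = Φ(-1.213) + Φ(-4.401) = 0.1125 + 0.0000 = 0.1125.
Type II error: β = 1 − power = 1 − 0.1125 = 0.8875.

β ≈ 0.888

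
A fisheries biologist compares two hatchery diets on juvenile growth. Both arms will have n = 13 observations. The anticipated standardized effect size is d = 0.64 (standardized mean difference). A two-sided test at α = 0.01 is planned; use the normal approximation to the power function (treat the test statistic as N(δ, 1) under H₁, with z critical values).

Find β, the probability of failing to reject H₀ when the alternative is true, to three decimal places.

β ≈ 0.827

Noncentrality parameter: δ = d·√(n/2) = 0.64 × √(13/2) = 1.6317
Critical value for a two-sided test at α = 0.01: z_{α/2} = 2.576.
Power = Φ(δ − 2.576) + Φ(−δ − 2.576) = Φ(-0.944) + Φ(-4.208) = 0.1725 + 0.0000 = 0.1726.
Type II error: β = 1 − power = 1 − 0.1726 = 0.8274.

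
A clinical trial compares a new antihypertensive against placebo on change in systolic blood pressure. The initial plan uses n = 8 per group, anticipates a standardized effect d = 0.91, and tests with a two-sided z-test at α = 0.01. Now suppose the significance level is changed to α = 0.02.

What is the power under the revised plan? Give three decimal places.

δ = d·√(n/2) = 0.91 × √(8/2) = 1.8200 (unchanged). New critical value: z_{0.01} = 2.326.
Revised power = Φ(δ − 2.326) + Φ(−δ − 2.326) = Φ(-0.506) + Φ(-4.146) = 0.3063 + 0.0000 = 0.3063.

Power ≈ 0.306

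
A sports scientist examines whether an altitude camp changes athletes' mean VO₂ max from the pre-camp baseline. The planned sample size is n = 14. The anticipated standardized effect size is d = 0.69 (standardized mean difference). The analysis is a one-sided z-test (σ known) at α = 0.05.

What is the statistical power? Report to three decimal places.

Power ≈ 0.826

Noncentrality parameter: δ = d·√n = 0.69 × √14 = 2.5817
One-sided α = 0.05 → critical value z_{0.05} = 1.645.
Power = Φ(δ − 1.645) = Φ(0.937) = 0.8256.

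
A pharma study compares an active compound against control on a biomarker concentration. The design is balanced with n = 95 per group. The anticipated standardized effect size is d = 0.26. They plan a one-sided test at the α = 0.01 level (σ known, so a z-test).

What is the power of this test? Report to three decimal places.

Noncentrality parameter: δ = d·√(n/2) = 0.26 × √(95/2) = 1.7919
One-sided α = 0.01 → critical value z_{0.01} = 2.326.
Power = P(Z > 2.326 − δ) = Φ(-0.534) = 0.2965.

Power ≈ 0.297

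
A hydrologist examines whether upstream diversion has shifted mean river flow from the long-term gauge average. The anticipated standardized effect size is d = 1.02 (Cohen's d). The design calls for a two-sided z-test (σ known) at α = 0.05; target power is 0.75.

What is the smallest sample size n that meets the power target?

For power 0.75 need Φ(δ − z_{0.025}) = 0.75, so δ = z_{0.025} + z_{0.25} = 1.960 + 0.674 = 2.634.
(For δ > 0 the lower-tail rejection region contributes negligibly to power, so the one-term inversion is standard.)
δ = d·√n ⇒ n = (δ/d)² = (2.634 / 1.02)² = 6.67.
Rounding up, n = 7.

n = 7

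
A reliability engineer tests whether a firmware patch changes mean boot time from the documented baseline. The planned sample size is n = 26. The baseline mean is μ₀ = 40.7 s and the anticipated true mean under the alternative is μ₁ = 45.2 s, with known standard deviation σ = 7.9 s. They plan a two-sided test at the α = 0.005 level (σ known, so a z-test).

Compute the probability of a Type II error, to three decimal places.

Standardized effect: d = |μ₁ − μ₀| / σ = |45.2 − 40.7| / 7.9 = 0.5696
Noncentrality parameter: δ = d·√n = 0.5696 × √26 = 2.9045
Critical value for a two-sided test at α = 0.005: z_{α/2} = 2.807.
Power = Φ(δ − 2.807) + Φ(−δ − 2.807) = Φ(0.097) + Φ(-5.712) = 0.5388 + 0.0000 = 0.5388.
Type II error: β = 1 − power = 1 − 0.5388 = 0.4612.

β ≈ 0.461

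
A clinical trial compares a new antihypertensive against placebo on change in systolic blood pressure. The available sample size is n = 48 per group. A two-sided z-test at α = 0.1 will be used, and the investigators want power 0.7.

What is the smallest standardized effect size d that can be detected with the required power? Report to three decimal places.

d ≈ 0.443

Need Φ(δ − 1.645) = 0.7, so δ = 1.645 + 0.524 = 2.169.
(The second rejection-region term Φ(−δ − z_{α/2}) is negligible and dropped.)
δ = d·√(n/2) ⇒ d = δ/√(n/2) = 2.169/√(48/2) = 0.4428.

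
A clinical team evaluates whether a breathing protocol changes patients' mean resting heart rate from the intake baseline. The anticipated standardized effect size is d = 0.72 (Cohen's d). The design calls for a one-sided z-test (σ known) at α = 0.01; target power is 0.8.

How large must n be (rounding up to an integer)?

n = 20

For power 0.8 need Φ(δ − z_{0.01}) = 0.8, so δ = z_{0.01} + z_{0.20} = 2.326 + 0.842 = 3.168.
δ = d·√n ⇒ n = (δ/d)² = (3.168 / 0.72)² = 19.36.
Rounding up, n = 20.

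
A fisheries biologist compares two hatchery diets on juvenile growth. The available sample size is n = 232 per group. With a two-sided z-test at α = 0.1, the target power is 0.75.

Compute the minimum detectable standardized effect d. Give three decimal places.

d ≈ 0.215

Need Φ(δ − 1.645) = 0.75, so δ = 1.645 + 0.674 = 2.319.
(Lower-tail contribution to power is negligible for δ > 0.)
δ = d·√(n/2) ⇒ d = δ/√(n/2) = 2.319/√(232/2) = 0.2153.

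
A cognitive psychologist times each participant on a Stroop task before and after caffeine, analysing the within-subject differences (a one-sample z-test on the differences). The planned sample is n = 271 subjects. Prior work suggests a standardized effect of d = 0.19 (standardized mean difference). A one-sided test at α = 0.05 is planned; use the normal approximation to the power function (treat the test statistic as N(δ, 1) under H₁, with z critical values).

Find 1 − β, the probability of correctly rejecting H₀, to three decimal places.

Power ≈ 0.931

Noncentrality parameter: δ = d·√n = 0.19 × √271 = 3.1278
One-sided α = 0.05 → critical value z_{0.05} = 1.645.
Power = P(Z > 1.645 − δ) = Φ(1.483) = 0.9310.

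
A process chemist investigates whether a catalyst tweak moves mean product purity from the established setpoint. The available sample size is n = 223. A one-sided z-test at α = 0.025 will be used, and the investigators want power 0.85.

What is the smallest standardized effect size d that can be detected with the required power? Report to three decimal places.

Need Φ(δ − 1.960) = 0.85, so δ = 1.960 + 1.036 = 2.996.
δ = d·√n ⇒ d = δ/√n = 2.996/√223 = 0.2007.

d ≈ 0.201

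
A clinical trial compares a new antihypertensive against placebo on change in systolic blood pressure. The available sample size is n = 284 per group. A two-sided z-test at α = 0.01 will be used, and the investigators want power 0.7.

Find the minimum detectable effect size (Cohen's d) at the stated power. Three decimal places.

Need Φ(δ − 2.576) = 0.7, so δ = 2.576 + 0.524 = 3.100.
(Lower-tail contribution to power is negligible for δ > 0.)
δ = d·√(n/2) ⇒ d = δ/√(n/2) = 3.100/√(284/2) = 0.2602.

d ≈ 0.260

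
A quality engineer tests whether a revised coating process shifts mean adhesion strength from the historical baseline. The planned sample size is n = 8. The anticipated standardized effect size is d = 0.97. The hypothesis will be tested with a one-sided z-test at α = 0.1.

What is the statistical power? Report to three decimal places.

Power ≈ 0.928

Noncentrality parameter: δ = d·√n = 0.97 × √8 = 2.7436
One-sided α = 0.1 → critical value z_{0.1} = 1.282.
Power = P(Z > 1.282 − δ) = Φ(1.462) = 0.9281.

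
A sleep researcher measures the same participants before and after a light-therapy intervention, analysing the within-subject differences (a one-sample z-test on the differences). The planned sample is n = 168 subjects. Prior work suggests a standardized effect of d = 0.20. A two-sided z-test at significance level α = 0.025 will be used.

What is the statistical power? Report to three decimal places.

Noncentrality parameter: δ = d·√n = 0.20 × √168 = 2.5923
Two-sided α = 0.025 → critical value z_{0.0125} = 2.241.
Power = Φ(δ − 2.241) + Φ(−δ − 2.241) = Φ(0.351) + Φ(-4.834) = 0.6372 + 0.0000 = 0.6372.

Power ≈ 0.637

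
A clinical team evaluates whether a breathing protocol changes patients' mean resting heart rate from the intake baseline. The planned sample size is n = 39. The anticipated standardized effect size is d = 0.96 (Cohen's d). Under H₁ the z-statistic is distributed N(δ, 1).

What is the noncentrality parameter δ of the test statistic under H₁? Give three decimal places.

δ = d·√n = 0.96 × √39 = 5.9952

δ ≈ 5.995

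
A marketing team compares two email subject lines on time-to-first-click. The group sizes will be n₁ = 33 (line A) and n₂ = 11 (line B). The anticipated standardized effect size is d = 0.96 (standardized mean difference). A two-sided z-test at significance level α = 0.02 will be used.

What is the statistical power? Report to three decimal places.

Power ≈ 0.667

Noncentrality parameter: δ = d / √(1/n₁ + 1/n₂) = 0.96 / √(1/33 + 1/11) = 2.7574
Critical value for a two-sided test at α = 0.02: z_{α/2} = 2.326.
Power = Φ(δ − 2.326) + Φ(−δ − 2.326) = Φ(0.431) + Φ(-5.084) = 0.6668 + 0.0000 = 0.6668.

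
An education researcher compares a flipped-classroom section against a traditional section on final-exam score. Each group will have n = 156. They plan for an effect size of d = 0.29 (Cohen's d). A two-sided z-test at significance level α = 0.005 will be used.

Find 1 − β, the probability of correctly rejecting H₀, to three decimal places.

Noncentrality parameter: λ = d·√(n/2) = 0.29 × √(156/2) = 2.5612
Critical value for a two-sided test at α = 0.005: z_{α/2} = 2.807.
Power = Φ(λ − 2.807) + Φ(−λ − 2.807) = Φ(-0.246) + Φ(-5.368) = 0.4029 + 0.0000 = 0.4029.

Power ≈ 0.403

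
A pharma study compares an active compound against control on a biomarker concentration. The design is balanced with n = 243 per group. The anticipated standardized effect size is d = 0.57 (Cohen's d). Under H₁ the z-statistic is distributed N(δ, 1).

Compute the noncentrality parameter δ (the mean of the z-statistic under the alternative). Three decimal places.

δ ≈ 6.283

δ = d·√(n/2) = 0.57 × √(243/2) = 6.2829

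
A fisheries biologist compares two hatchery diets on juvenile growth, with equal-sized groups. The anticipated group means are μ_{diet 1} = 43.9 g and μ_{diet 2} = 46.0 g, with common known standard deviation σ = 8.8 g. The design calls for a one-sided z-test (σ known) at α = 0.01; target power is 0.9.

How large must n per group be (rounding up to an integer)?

n = 458 per group

Standardized effect: d = |μ_{diet 1} − μ_{diet 2}| / σ = |43.9 − 46.0| / 8.8 = 0.2386
Set Φ(δ − 2.326) = 0.9; then δ − 2.326 = Φ⁻¹(0.9) = 1.282, giving δ = 3.608.
δ = d·√(n/2) ⇒ n = 2(δ/d)² = 2 × (3.608 / 0.2386)² = 457.16.
Rounding up, n = 458 per group.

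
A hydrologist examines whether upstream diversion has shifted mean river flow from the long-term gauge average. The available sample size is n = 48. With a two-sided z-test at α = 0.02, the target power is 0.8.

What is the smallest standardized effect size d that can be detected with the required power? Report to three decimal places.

Required noncentrality: δ = z_{0.01} + z_{0.20} = 2.326 + 0.842 = 3.168.
(Lower-tail contribution to power is negligible for δ > 0.)
δ = d·√n ⇒ d = δ/√n = 3.168/√48 = 0.4573.

d ≈ 0.457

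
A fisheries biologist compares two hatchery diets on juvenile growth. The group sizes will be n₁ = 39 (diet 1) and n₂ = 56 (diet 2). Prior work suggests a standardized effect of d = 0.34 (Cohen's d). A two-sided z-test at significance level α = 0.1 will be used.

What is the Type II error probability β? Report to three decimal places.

Noncentrality parameter: δ = d / √(1/n₁ + 1/n₂) = 0.34 / √(1/39 + 1/56) = 1.6302
Critical value for a two-sided test at α = 0.1: z_{α/2} = 1.645.
Power = Φ(δ − 1.645) + Φ(−δ − 1.645) = Φ(-0.015) + Φ(-3.275) = 0.4942 + 0.0005 = 0.4947.
Type II error: β = 1 − power = 1 − 0.4947 = 0.5053.

β ≈ 0.505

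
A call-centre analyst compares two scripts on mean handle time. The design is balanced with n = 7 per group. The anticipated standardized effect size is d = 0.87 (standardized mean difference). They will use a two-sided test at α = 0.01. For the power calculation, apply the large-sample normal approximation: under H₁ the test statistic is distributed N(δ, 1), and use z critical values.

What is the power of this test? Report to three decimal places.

Power ≈ 0.172

Noncentrality parameter: δ = d·√(n/2) = 0.87 × √(7/2) = 1.6276
Two-sided α = 0.01 → critical value z_{0.005} = 2.576.
Power = Φ(δ − 2.576) + Φ(−δ − 2.576) = Φ(-0.948) + Φ(-4.203) = 0.1715 + 0.0000 = 0.1715.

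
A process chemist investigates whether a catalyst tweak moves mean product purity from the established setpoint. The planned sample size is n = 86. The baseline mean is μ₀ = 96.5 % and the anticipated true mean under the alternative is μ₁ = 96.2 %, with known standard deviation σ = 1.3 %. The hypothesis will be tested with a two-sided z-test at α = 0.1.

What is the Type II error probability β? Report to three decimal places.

β ≈ 0.310

Standardized effect: d = |μ₁ − μ₀| / σ = |96.2 − 96.5| / 1.3 = 0.2308
Noncentrality parameter: δ = d·√n = 0.2308 × √86 = 2.1401
Critical value for a two-sided test at α = 0.1: z_{α/2} = 1.645.
Power = Φ(δ − 1.645) + Φ(−δ − 1.645) = Φ(0.495) + Φ(-3.785) = 0.6898 + 0.0001 = 0.6899.
Type II error: β = 1 − power = 1 − 0.6899 = 0.3101.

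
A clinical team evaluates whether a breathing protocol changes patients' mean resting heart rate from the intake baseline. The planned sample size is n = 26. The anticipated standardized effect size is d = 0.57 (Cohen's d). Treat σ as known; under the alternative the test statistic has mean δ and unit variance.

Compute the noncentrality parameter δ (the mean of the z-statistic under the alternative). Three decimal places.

δ ≈ 2.906

The noncentrality parameter scales effect size by the design's sample-size factor: δ = d·√n = 0.57 × √26 = 2.9064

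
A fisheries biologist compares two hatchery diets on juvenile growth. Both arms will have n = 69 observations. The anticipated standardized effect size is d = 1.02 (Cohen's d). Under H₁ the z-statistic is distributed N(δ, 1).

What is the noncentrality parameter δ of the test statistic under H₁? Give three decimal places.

δ ≈ 5.991

The noncentrality parameter scales effect size by the design's sample-size factor: δ = d·√(n/2) = 1.02 × √(69/2) = 5.9911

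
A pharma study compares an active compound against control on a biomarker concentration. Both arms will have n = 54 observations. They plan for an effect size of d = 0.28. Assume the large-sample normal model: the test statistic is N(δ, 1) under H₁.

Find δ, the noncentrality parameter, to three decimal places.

δ ≈ 1.455

δ = d·√(n/2) = 0.28 × √(54/2) = 1.4549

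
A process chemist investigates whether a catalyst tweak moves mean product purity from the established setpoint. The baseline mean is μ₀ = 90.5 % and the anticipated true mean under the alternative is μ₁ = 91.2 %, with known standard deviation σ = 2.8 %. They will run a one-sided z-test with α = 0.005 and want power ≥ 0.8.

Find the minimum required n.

Standardized effect: d = |μ₁ − μ₀| / σ = |91.2 − 90.5| / 2.8 = 0.2500
For power 0.8 need Φ(δ − z_{0.005}) = 0.8, so δ = z_{0.005} + z_{0.20} = 2.576 + 0.842 = 3.417.
δ = d·√n ⇒ n = (δ/d)² = (3.417 / 0.2500)² = 186.86.
Rounding up, n = 187.

n = 187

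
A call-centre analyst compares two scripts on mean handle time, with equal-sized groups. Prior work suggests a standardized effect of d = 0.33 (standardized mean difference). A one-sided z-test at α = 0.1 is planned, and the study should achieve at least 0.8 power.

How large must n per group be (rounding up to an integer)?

Set Φ(δ − 1.282) = 0.8; then δ − 1.282 = Φ⁻¹(0.8) = 0.842, giving δ = 2.123.
δ = d·√(n/2) ⇒ n = 2(δ/d)² = 2 × (2.123 / 0.33)² = 82.79.
Rounding up, n = 83 per group.

n = 83 per group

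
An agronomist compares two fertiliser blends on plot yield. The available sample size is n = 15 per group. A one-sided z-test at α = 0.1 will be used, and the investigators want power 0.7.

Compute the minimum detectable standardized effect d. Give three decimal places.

d ≈ 0.659

Need Φ(δ − 1.282) = 0.7, so δ = 1.282 + 0.524 = 1.806.
δ = d·√(n/2) ⇒ d = δ/√(n/2) = 1.806/√(15/2) = 0.6594.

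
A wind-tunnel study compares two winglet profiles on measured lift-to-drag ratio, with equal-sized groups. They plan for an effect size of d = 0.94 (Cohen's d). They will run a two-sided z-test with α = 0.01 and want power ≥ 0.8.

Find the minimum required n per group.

n = 27 per group

For power 0.8 need Φ(δ − z_{0.005}) = 0.8, so δ = z_{0.005} + z_{0.20} = 2.576 + 0.842 = 3.417.
(Ignoring the negligible lower-tail rejection probability gives the usual closed-form inversion.)
δ = d·√(n/2) ⇒ n = 2(δ/d)² = 2 × (3.417 / 0.94)² = 26.43.
Round up to the next whole unit.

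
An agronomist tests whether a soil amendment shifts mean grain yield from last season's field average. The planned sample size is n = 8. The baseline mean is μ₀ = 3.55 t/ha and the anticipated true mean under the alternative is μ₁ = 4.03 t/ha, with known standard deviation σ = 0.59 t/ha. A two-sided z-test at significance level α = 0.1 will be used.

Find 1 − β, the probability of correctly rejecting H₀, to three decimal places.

Standardized effect: d = |μ₁ − μ₀| / σ = |4.03 − 3.55| / 0.59 = 0.8136
Noncentrality parameter: δ = d·√n = 0.8136 × √8 = 2.3011
Critical value for a two-sided test at α = 0.1: z_{α/2} = 1.645.
Power = Φ(δ − 1.645) + Φ(−δ − 1.645) = Φ(0.656) + Φ(-3.946) = 0.7442 + 0.0000 = 0.7442.

Power ≈ 0.744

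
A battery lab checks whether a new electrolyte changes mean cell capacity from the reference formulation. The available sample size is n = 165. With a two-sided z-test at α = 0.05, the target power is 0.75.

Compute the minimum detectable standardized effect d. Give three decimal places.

d ≈ 0.205

Need Φ(δ − 1.960) = 0.75, so δ = 1.960 + 0.674 = 2.634.
(Lower-tail contribution to power is negligible for δ > 0.)
δ = d·√n ⇒ d = δ/√n = 2.634/√165 = 0.2051.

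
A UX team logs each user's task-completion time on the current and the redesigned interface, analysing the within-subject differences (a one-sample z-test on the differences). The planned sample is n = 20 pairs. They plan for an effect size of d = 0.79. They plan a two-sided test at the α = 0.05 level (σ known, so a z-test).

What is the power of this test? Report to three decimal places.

Noncentrality parameter: δ = d·√n = 0.79 × √20 = 3.5330
Two-sided α = 0.05 → critical value z_{0.025} = 1.960.
Power = Φ(δ − 1.960) + Φ(−δ − 1.960) = Φ(1.573) + Φ(-5.493) = 0.9421 + 0.0000 = 0.9421.

Power ≈ 0.942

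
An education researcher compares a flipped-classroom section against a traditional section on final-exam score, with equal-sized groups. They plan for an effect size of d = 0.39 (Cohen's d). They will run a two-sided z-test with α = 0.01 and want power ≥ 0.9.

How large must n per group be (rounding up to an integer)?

Set Φ(δ − 2.576) = 0.9; then δ − 2.576 = Φ⁻¹(0.9) = 1.282, giving δ = 3.857.
(For δ > 0 the lower-tail rejection region contributes negligibly to power, so the one-term inversion is standard.)
δ = d·√(n/2) ⇒ n = 2(δ/d)² = 2 × (3.857 / 0.39)² = 195.65.
Round up to the next whole unit.

n = 196 per group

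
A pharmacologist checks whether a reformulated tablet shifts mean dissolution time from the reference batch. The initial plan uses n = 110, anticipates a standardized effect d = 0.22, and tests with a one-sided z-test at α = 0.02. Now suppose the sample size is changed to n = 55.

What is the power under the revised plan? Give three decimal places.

With n = 55: δ = d·√n = 0.22 × √55 = 1.6316. Critical value z_{0.02} = 2.054.
Revised power = P(Z > 2.054 − δ) = Φ(-0.422) = 0.3364.

Power ≈ 0.336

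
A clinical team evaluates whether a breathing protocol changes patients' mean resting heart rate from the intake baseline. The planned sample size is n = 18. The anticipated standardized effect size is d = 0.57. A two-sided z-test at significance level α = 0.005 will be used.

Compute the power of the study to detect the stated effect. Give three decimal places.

Noncentrality parameter: λ = d·√n = 0.57 × √18 = 2.4183
Critical value for a two-sided test at α = 0.005: z_{α/2} = 2.807.
Power = Φ(λ − 2.807) + Φ(−λ − 2.807) = Φ(-0.389) + Φ(-5.225) = 0.3487 + 0.0000 = 0.3487.

Power ≈ 0.349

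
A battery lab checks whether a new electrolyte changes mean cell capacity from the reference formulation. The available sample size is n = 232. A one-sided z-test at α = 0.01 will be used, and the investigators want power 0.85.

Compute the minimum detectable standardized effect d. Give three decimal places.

d ≈ 0.221

Required noncentrality: δ = z_{0.01} + z_{0.15} = 2.326 + 1.036 = 3.363.
δ = d·√n ⇒ d = δ/√n = 3.363/√232 = 0.2208.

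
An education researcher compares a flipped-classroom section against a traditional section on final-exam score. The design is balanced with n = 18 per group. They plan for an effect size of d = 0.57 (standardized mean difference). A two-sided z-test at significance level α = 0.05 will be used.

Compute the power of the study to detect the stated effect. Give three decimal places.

Noncentrality parameter: δ = d·√(n/2) = 0.57 × √(18/2) = 1.7100
Two-sided α = 0.05 → critical value z_{0.025} = 1.960.
Power = Φ(δ − 1.960) + Φ(−δ − 1.960) = Φ(-0.250) + Φ(-3.670) = 0.4013 + 0.0001 = 0.4014.

Power ≈ 0.401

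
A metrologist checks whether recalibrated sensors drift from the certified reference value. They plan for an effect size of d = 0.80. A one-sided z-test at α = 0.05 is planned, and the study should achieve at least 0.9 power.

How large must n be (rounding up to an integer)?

For power 0.9 need Φ(δ − z_{0.05}) = 0.9, so δ = z_{0.05} + z_{0.10} = 1.645 + 1.282 = 2.926.
δ = d·√n ⇒ n = (δ/d)² = (2.926 / 0.80)² = 13.38.
Rounding up, n = 14.

n = 14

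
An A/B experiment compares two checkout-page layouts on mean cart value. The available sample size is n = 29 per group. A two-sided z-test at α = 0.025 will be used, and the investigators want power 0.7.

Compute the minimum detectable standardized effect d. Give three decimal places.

d ≈ 0.726

Need Φ(δ − 2.241) = 0.7, so δ = 2.241 + 0.524 = 2.766.
(Lower-tail contribution to power is negligible for δ > 0.)
δ = d·√(n/2) ⇒ d = δ/√(n/2) = 2.766/√(29/2) = 0.7263.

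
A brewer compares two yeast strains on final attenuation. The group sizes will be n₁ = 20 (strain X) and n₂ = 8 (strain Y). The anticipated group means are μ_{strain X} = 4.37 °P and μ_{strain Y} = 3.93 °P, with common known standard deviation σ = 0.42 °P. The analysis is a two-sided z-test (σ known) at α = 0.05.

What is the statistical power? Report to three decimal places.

Standardized effect: d = |μ_{strain X} − μ_{strain Y}| / σ = |4.37 − 3.93| / 0.42 = 1.0476
Noncentrality parameter: δ = d / √(1/n₁ + 1/n₂) = 1.0476 / √(1/20 + 1/8) = 2.5043
Two-sided α = 0.05 → critical value z_{0.025} = 1.960.
Power = Φ(δ − 1.960) + Φ(−δ − 1.960) = Φ(0.544) + Φ(-4.464) = 0.7069 + 0.0000 = 0.7069.

Power ≈ 0.707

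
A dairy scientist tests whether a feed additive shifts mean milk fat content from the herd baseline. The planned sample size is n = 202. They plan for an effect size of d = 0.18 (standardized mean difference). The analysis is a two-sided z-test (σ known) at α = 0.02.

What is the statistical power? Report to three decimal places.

Noncentrality parameter: δ = d·√n = 0.18 × √202 = 2.5583
Two-sided α = 0.02 → critical value z_{0.01} = 2.326.
Power = Φ(δ − 2.326) + Φ(−δ − 2.326) = Φ(0.232) + Φ(-4.885) = 0.5917 + 0.0000 = 0.5917.

Power ≈ 0.592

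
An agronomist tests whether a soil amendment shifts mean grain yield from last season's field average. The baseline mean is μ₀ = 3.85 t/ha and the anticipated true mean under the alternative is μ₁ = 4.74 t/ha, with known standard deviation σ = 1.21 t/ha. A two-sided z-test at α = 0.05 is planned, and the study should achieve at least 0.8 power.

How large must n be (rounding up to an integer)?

Standardized effect: d = |μ₁ − μ₀| / σ = |4.74 − 3.85| / 1.21 = 0.7355
For power 0.8 need Φ(δ − z_{0.025}) = 0.8, so δ = z_{0.025} + z_{0.20} = 1.960 + 0.842 = 2.802.
(For δ > 0 the lower-tail rejection region contributes negligibly to power, so the one-term inversion is standard.)
δ = d·√n ⇒ n = (δ/d)² = (2.802 / 0.7355)² = 14.51.
Round up to the next whole unit.

n = 15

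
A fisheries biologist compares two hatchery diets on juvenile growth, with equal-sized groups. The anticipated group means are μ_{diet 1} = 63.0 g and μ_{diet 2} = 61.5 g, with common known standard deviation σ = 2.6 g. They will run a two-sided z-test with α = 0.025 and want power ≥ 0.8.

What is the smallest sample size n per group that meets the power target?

n = 58 per group

Standardized effect: d = |μ_{diet 1} − μ_{diet 2}| / σ = |63.0 − 61.5| / 2.6 = 0.5769
For power 0.8 need Φ(δ − z_{0.0125}) = 0.8, so δ = z_{0.0125} + z_{0.20} = 2.241 + 0.842 = 3.083.
(For δ > 0 the lower-tail rejection region contributes negligibly to power, so the one-term inversion is standard.)
δ = d·√(n/2) ⇒ n = 2(δ/d)² = 2 × (3.083 / 0.5769)² = 57.11.
Rounding up, n = 58 per group.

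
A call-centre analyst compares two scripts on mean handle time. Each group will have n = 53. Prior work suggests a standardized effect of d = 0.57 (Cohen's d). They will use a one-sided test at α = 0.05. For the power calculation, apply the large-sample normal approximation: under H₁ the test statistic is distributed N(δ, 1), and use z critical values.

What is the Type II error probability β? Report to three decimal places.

Noncentrality parameter: δ = d·√(n/2) = 0.57 × √(53/2) = 2.9343
One-sided α = 0.05 → critical value z_{0.05} = 1.645.
Power = Φ(δ − 1.645) = Φ(1.289) = 0.9014.
Type II error: β = 1 − power = 1 − 0.9014 = 0.0986.

β ≈ 0.099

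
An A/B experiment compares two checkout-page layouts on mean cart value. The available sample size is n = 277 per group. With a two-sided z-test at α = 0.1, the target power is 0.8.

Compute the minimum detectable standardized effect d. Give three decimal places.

d ≈ 0.211

Need Φ(δ − 1.645) = 0.8, so δ = 1.645 + 0.842 = 2.486.
(The second rejection-region term Φ(−δ − z_{α/2}) is negligible and dropped.)
δ = d·√(n/2) ⇒ d = δ/√(n/2) = 2.486/√(277/2) = 0.2113.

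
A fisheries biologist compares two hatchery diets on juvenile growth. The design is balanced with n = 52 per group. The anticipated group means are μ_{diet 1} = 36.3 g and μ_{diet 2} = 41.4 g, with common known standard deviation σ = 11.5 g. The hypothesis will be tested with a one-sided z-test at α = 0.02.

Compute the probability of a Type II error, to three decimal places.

β ≈ 0.418

Standardized effect: d = |μ_{diet 1} − μ_{diet 2}| / σ = |36.3 − 41.4| / 11.5 = 0.4435
Noncentrality parameter: λ = d·√(n/2) = 0.4435 × √(52/2) = 2.2613
Critical value for a one-sided test at α = 0.02: z_α = 2.054.
Power = Φ(λ − 2.054) = Φ(0.208) = 0.5822.
Type II error: β = 1 − power = 1 − 0.5822 = 0.4178.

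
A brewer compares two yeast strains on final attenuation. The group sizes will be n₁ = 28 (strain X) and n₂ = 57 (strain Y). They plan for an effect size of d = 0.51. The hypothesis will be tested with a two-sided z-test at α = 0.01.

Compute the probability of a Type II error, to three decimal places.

Noncentrality parameter: δ = d / √(1/n₁ + 1/n₂) = 0.51 / √(1/28 + 1/57) = 2.2099
Critical value for a two-sided test at α = 0.01: z_{α/2} = 2.576.
Power = Φ(δ − 2.576) + Φ(−δ − 2.576) = Φ(-0.366) + Φ(-4.786) = 0.3572 + 0.0000 = 0.3572.
Type II error: β = 1 − power = 1 − 0.3572 = 0.6428.

β ≈ 0.643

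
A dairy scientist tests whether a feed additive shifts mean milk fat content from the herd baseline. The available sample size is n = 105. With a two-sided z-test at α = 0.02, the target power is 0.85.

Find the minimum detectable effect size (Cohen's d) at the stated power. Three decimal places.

Required noncentrality: δ = z_{0.01} + z_{0.15} = 2.326 + 1.036 = 3.363.
(The second rejection-region term Φ(−δ − z_{α/2}) is negligible and dropped.)
δ = d·√n ⇒ d = δ/√n = 3.363/√105 = 0.3282.

d ≈ 0.328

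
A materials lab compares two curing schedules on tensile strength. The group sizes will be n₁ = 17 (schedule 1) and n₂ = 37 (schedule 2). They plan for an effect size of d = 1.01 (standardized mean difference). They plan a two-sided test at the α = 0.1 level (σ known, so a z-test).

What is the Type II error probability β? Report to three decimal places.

Noncentrality parameter: δ = d / √(1/n₁ + 1/n₂) = 1.01 / √(1/17 + 1/37) = 3.4471
Two-sided α = 0.1 → critical value z_{0.05} = 1.645.
Power = Φ(δ − 1.645) + Φ(−δ − 1.645) = Φ(1.802) + Φ(-5.092) = 0.9642 + 0.0000 = 0.9642.
Type II error: β = 1 − power = 1 − 0.9642 = 0.0358.

β ≈ 0.036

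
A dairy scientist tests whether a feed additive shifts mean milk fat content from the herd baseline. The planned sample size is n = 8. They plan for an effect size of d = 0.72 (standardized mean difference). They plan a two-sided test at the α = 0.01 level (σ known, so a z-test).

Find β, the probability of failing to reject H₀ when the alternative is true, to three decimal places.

Noncentrality parameter: δ = d·√n = 0.72 × √8 = 2.0365
Critical value for a two-sided test at α = 0.01: z_{α/2} = 2.576.
Power = Φ(δ − 2.576) + Φ(−δ − 2.576) = Φ(-0.539) + Φ(-4.612) = 0.2948 + 0.0000 = 0.2948.
Type II error: β = 1 − power = 1 − 0.2948 = 0.7052.

β ≈ 0.705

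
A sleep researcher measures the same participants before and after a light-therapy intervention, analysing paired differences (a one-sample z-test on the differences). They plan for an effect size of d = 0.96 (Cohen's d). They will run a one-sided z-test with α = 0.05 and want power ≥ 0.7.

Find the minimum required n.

n = 6

For power 0.7 need Φ(δ − z_{0.05}) = 0.7, so δ = z_{0.05} + z_{0.30} = 1.645 + 0.524 = 2.169.
δ = d·√n ⇒ n = (δ/d)² = (2.169 / 0.96)² = 5.11.
Rounding up, n = 6.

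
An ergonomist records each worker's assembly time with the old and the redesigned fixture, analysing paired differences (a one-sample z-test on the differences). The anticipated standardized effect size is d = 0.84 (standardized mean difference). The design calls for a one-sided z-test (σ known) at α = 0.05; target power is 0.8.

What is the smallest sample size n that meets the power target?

n = 9

For power 0.8 need Φ(δ − z_{0.05}) = 0.8, so δ = z_{0.05} + z_{0.20} = 1.645 + 0.842 = 2.486.
δ = d·√n ⇒ n = (δ/d)² = (2.486 / 0.84)² = 8.76.
Rounding up, n = 9.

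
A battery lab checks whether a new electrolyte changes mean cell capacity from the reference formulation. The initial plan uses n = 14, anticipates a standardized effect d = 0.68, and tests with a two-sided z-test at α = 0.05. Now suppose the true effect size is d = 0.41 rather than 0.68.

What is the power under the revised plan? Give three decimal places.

With d = 0.41: δ = d·√n = 0.41 × √14 = 1.5341. Critical value z_{0.025} = 1.960.
Revised power = Φ(δ − 1.960) + Φ(−δ − 1.960) = Φ(-0.426) + Φ(-3.494) = 0.3351 + 0.0002 = 0.3353.

Power ≈ 0.335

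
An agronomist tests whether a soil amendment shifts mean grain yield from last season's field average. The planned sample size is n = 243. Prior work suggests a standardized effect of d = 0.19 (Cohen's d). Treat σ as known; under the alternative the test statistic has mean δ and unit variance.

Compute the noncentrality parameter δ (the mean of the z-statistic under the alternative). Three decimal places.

δ ≈ 2.962

δ = d·√n = 0.19 × √243 = 2.9618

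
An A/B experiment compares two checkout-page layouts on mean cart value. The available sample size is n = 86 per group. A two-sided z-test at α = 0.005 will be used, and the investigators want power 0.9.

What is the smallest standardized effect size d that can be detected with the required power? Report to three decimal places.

Need Φ(δ − 2.807) = 0.9, so δ = 2.807 + 1.282 = 4.089.
(Lower-tail contribution to power is negligible for δ > 0.)
δ = d·√(n/2) ⇒ d = δ/√(n/2) = 4.089/√(86/2) = 0.6235.

d ≈ 0.624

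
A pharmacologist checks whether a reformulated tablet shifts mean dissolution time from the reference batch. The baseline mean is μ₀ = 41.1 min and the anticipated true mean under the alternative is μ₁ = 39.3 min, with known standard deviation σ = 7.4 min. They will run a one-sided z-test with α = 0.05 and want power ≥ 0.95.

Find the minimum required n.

n = 183

Standardized effect: d = |μ₁ − μ₀| / σ = |39.3 − 41.1| / 7.4 = 0.2432
Set Φ(δ − 1.645) = 0.95; then δ − 1.645 = Φ⁻¹(0.95) = 1.645, giving δ = 3.290.
δ = d·√n ⇒ n = (δ/d)² = (3.290 / 0.2432)² = 182.91.
Round up to the next whole unit.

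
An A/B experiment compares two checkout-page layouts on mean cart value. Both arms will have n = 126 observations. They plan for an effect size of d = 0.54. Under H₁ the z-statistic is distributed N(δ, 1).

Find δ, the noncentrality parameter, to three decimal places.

The noncentrality parameter scales effect size by the design's sample-size factor: δ = d·√(n/2) = 0.54 × √(126/2) = 4.2861

δ ≈ 4.286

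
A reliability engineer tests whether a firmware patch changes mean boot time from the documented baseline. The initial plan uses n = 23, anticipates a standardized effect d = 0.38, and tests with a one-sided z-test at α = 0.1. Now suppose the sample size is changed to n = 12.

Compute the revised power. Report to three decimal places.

Power ≈ 0.514

With n = 12: δ = d·√n = 0.38 × √12 = 1.3164. Critical value z_{0.1} = 1.282.
Revised power = P(Z > 1.282 − δ) = Φ(0.035) = 0.5139.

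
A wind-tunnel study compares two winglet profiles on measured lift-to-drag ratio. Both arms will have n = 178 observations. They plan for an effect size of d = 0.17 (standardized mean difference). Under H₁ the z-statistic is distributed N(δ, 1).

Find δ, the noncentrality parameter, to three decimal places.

δ ≈ 1.604

δ = d·√(n/2) = 0.17 × √(178/2) = 1.6038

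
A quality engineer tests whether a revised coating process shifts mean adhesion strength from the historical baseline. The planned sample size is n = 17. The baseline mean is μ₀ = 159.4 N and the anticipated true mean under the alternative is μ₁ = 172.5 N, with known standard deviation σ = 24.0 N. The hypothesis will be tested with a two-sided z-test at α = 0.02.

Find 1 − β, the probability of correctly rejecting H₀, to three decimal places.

Standardized effect: d = |μ₁ − μ₀| / σ = |172.5 − 159.4| / 24.0 = 0.5458
Noncentrality parameter: λ = d·√n = 0.5458 × √17 = 2.2505
Critical value for a two-sided test at α = 0.02: z_{α/2} = 2.326.
Power = Φ(λ − 2.326) + Φ(−λ − 2.326) = Φ(-0.076) + Φ(-4.577) = 0.4698 + 0.0000 = 0.4698.

Power ≈ 0.470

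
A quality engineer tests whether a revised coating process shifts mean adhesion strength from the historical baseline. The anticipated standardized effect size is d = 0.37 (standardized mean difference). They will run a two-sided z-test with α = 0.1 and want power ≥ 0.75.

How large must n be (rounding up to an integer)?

n = 40

Set Φ(δ − 1.645) = 0.75; then δ − 1.645 = Φ⁻¹(0.75) = 0.674, giving δ = 2.319.
(Ignoring the negligible lower-tail rejection probability gives the usual closed-form inversion.)
δ = d·√n ⇒ n = (δ/d)² = (2.319 / 0.37)² = 39.29.
Rounding up, n = 40.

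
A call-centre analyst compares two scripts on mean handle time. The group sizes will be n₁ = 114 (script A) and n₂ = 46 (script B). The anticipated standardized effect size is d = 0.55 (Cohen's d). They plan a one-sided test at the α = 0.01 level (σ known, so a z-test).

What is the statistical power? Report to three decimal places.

Noncentrality parameter: δ = d / √(1/n₁ + 1/n₂) = 0.55 / √(1/114 + 1/46) = 3.1487
Critical value for a one-sided test at α = 0.01: z_α = 2.326.
Power = P(Z > 2.326 − δ) = Φ(0.822) = 0.7946.

Power ≈ 0.795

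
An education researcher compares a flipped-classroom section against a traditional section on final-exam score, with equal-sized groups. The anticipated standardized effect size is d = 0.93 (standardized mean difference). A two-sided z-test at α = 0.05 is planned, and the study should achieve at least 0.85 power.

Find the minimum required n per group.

n = 21 per group

For power 0.85 need Φ(δ − z_{0.025}) = 0.85, so δ = z_{0.025} + z_{0.15} = 1.960 + 1.036 = 2.996.
(For δ > 0 the lower-tail rejection region contributes negligibly to power, so the one-term inversion is standard.)
δ = d·√(n/2) ⇒ n = 2(δ/d)² = 2 × (2.996 / 0.93)² = 20.76.
Rounding up, n = 21 per group.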